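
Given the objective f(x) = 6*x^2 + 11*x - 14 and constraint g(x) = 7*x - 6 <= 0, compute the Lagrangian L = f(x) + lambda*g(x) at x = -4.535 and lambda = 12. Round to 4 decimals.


Step 1: Evaluate f(x).
f(-4.535) = 6*(-4.535)^2 + 11*(-4.535) - 14 = 59.5124
Step 2: Evaluate g(x).
g(-4.535) = 7*-4.535 - 6 = -37.745
Step 3: Compute Lagrangian.
L = 59.5124 + 12*-37.745 = -393.4277


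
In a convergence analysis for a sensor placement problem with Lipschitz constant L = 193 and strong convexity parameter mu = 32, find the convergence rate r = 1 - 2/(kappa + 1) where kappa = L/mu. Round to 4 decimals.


Step 1: Compute the condition number.
kappa = L/mu = 193/32 = 6.0313
Step 2: Compute the convergence rate.
r = 1 - 2/(kappa + 1) = 1 - 2*mu/(L + mu) = (L - mu)/(L + mu) = 161/225 = 0.7156


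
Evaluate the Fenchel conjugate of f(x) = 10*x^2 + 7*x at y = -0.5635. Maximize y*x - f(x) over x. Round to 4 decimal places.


f*(y) = sup_x {y*x - a*x^2 - b*x} = sup_x {(y-b)*x - a*x^2}
FOC: (y - b) - 2a*x = 0 => x* = (y - b)/(2a)
x* = (-0.5635 - 7)/(2*10) = -0.3782
f*(-0.5635) = (y-b)^2/(4a) = (-0.5635 - 7)^2/(4*10)
= 57.2065/40 = 1.4302


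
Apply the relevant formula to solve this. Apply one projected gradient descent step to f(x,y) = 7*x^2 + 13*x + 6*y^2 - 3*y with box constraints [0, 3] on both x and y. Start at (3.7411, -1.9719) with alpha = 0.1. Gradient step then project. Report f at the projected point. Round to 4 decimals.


Step 1: Compute gradient at (3.7411, -1.9719).
grad_x = 2*7*3.7411 + 13 = 65.3754
grad_y = 2*6*-1.9719 - 3 = -26.6628
Step 2: Gradient step.
x_raw = 3.7411 - 0.1*65.3754 = -2.7964
y_raw = -1.9719 - 0.1*-26.6628 = 0.6944
Step 3: Project onto [0, 3].
x_proj = clip(-2.7964) = 0.0
y_proj = clip(0.6944) = 0.6944
Step 4: Evaluate f.
f(0.0, 0.6944) = 0.8098


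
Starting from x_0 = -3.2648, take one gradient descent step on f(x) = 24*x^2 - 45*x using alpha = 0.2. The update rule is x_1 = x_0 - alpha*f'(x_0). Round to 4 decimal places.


We compute the gradient at x_0 and apply the update.
f'(x) = 48*x - 45
f'(-3.2648) = 48*-3.2648 - 45 = -201.7104
x_1 = -3.2648 - 0.2*-201.7104 = 37.0773


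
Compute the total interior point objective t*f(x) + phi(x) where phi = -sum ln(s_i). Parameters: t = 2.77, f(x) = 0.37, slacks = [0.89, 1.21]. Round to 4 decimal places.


Step 1: Compute log-barrier.
ln values: [-0.1165, 0.1906]
phi = -(-0.1165 + 0.1906) = -0.0741
Step 2: Compute augmented objective.
t*f(x) = 2.77*0.37 = 1.0249
Total = 1.0249 - 0.0741 = 0.9508


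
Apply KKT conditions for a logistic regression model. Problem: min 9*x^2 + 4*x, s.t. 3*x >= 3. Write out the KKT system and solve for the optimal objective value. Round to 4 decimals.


Step 1: Try lambda = 0 (constraint inactive).
x_unc = -4/(2*9) = -0.2222
Check: 3*-0.2222 = -0.6666 < 3 -- violated!
Step 2: Constraint must be active: 3*x = 3
x* = 3/3 = 1.0
lambda = (2*9*1.0 + 4)/3 = 7.3333
Step 3: Compute optimal value.
f(x*) = 9*1.0^2 + 4*1.0 = 13.0


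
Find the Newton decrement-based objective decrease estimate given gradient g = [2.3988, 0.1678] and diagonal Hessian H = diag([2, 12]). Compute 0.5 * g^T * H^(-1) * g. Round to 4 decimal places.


Step 1: H is diagonal, so H^(-1) * g = [1.1994, 0.014].
Step 2: g^T H^(-1) g = sum_i g_i^2 / H_ii
  = (2.3988)^2/2 + (0.1678)^2/12
  = 2.8771 + 0.0023 = 2.8795
Step 3: Objective decrease = 0.5 * g^T H^(-1) g = 1.4397


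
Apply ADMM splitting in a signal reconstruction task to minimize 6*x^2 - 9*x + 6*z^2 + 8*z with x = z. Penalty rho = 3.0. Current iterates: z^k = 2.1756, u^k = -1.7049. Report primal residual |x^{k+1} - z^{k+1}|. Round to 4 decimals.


ADMM iteration with rho = 3.0, z^k = 2.1756, u^k = -1.7049
Step 1: x-update.
Minimize 6*x^2 - 9*x + (3.0/2)*(x - 2.1756 - 1.7049)^2
FOC: (2*6 + 3.0)*x = 9 + 3.0*(2.1756 + 1.7049)
x^{k+1} = 1.3761
Step 2: z-update.
Minimize 6*z^2 + 8*z + (3.0/2)*(1.3761 - z - 1.7049)^2
FOC: (2*6 + 3.0)*z = -8 + 3.0*(1.3761 - 1.7049)
z^{k+1} = -0.5991
Step 3: u-update.
u^{k+1} = -1.7049 + 1.3761 + 0.5991 = 0.2703
Step 4: Primal residual = |1.3761 + 0.5991| = 1.9752


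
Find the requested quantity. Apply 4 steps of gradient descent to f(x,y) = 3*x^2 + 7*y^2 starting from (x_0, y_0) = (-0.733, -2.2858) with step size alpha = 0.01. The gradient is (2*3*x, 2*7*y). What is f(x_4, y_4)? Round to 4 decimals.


Gradient descent on f(x,y) = 3*x^2 + 7*y^2.
Starting point: (-0.733, -2.2858), alpha = 0.01
Step 1: grad_x = 2*3*-0.733 = -4.398, grad_y = 2*7*-2.2858 = -32.0012
  x_1 = -0.733 - 0.01*-4.398 = -0.689
  y_1 = -2.2858 - 0.01*-32.0012 = -1.9658
Step 2: grad_x = 2*3*-0.689 = -4.1341, grad_y = 2*7*-1.9658 = -27.521
  x_2 = -0.689 - 0.01*-4.1341 = -0.6477
  y_2 = -1.9658 - 0.01*-27.521 = -1.6906
Step 3: grad_x = 2*3*-0.6477 = -3.8861, grad_y = 2*7*-1.6906 = -23.6681
  x_3 = -0.6477 - 0.01*-3.8861 = -0.6088
  y_3 = -1.6906 - 0.01*-23.6681 = -1.4539
Step 4: grad_x = 2*3*-0.6088 = -3.6529, grad_y = 2*7*-1.4539 = -20.3546
  x_4 = -0.6088 - 0.01*-3.6529 = -0.5723
  y_4 = -1.4539 - 0.01*-20.3546 = -1.2504
f(-0.5723, -1.2504) = 3*(-0.5723)^2 + 7*(-1.2504)^2 = 11.9262


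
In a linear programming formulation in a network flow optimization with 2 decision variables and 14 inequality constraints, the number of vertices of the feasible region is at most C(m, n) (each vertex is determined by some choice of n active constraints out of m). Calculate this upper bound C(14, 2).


Each vertex corresponds to some choice of n active constraints out of m, so the number of vertices is at most C(m, n) = m! / (n!(m-n)!).
m = 14, n = 2
Numerator: 14 * 13
Denominator: 2! = 2
C(14, 2) = 91


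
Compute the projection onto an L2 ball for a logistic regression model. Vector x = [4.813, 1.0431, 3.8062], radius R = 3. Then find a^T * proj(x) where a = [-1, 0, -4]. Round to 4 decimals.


Step 1: Compute ||x|| (intermediates to 6 decimals).
||x|| = sqrt(4.813^2 + 1.0431^2 + 3.8062^2) = 6.224161
Step 2: Project.
Since ||x|| > R, scale = R/||x|| = 3/6.224161 = 0.481993, proj(x) = scale * x
proj(x) = [2.319832, 0.502767, 1.834562]
Step 3: Dot product.
a^T * proj(x) = -1*2.319832 + 0*0.502767 - 4*1.834562 = -9.6581


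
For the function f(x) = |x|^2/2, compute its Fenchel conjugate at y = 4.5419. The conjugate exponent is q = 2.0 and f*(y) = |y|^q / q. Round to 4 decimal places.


The conjugate exponent q satisfies 1/p + 1/q = 1.
p = 2, so q = 2/(2 - 1) = 2.0
|y|^q = 4.5419^2.0 = 20.6289
f*(4.5419) = 20.6289 / 2.0 = 10.3144


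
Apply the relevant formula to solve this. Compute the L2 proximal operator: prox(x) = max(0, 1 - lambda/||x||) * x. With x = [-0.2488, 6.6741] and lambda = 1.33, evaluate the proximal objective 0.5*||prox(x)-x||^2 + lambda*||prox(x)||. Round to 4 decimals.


Step 1: Compute ||x||.
||x|| = 6.6787
Step 2: Compute scaling factor.
scale = max(0, 1 - 1.33/6.6787) = 0.8009
Step 3: prox(x) = [-0.1993, 5.345]
||prox(x)|| = 5.3487
Step 4: Proximal objective.
0.5*||prox-x||^2 = 0.8845
lambda*||prox|| = 7.1138
Total = 7.9983


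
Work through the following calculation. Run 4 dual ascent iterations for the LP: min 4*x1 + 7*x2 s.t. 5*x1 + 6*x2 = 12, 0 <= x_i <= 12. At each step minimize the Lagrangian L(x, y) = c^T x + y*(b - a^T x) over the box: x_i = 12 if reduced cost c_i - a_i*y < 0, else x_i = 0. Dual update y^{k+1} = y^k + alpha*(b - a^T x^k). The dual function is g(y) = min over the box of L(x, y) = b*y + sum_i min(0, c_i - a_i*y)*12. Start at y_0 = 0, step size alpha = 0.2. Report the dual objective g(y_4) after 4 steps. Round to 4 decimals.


Dual ascent for LP: min 4*x1 + 7*x2, 5*x1 + 6*x2 = 12, 0 <= x_i <= 12
Step 1: y^k = 0.0, reduced costs: (4.0, 7.0)
  x^k = (0.0, 0.0), subgradient = b - a^T x = 12.0
  y^{k+1} = 0.0 + 0.2*12.0 = 2.4
Step 2: y^k = 2.4, reduced costs: (-8.0, -7.4)
  x^k = (12.0, 12.0), subgradient = b - a^T x = -120.0
  y^{k+1} = 2.4 + 0.2*-120.0 = -21.6
Step 3: y^k = -21.6, reduced costs: (112.0, 136.6)
  x^k = (0.0, 0.0), subgradient = b - a^T x = 12.0
  y^{k+1} = -21.6 + 0.2*12.0 = -19.2
Step 4: y^k = -19.2, reduced costs: (100.0, 122.2)
  x^k = (0.0, 0.0), subgradient = b - a^T x = 12.0
  y^{k+1} = -19.2 + 0.2*12.0 = -16.8
Dual objective at y_4 = -16.8: reduced costs (88.0, 107.8), box minimizer x = (0.0, 0.0)
g(y_4) = b*y + (c1 - a1*y)*x1 + (c2 - a2*y)*x2 = 12*(-16.8) + 88.0*0.0 + 107.8*0.0 = -201.6 + 0.0 + 0.0 = -201.6


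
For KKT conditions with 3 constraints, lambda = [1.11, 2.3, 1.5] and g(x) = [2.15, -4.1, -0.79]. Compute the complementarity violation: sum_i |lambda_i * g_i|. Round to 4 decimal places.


KKT complementary slackness check:
lambda_1 * g_1 = 1.11 * 2.15 = 2.3865
lambda_2 * g_2 = 2.3 * -4.1 = -9.43
lambda_3 * g_3 = 1.5 * -0.79 = -1.185
Total violation = 2.3865 + 9.43 + 1.185 = 13.0015


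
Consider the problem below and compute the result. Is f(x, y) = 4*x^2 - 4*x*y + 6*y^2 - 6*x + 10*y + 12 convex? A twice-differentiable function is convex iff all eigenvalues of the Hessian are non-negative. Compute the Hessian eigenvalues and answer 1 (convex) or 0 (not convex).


The Hessian of f(x,y) = 4*x^2 - 4*x*y + 6*y^2 - 6*x + 10*y + 12 is:
H = [[8, -4], [-4, 12]]
Trace = 8 + 12 = 20
Determinant = 8*12 - (-4)^2 = 80
Discriminant = (20)^2 - 4*80 = 80.0
Eigenvalues: lambda_1 = 5.5279, lambda_2 = 14.4721
The function is convex.

1


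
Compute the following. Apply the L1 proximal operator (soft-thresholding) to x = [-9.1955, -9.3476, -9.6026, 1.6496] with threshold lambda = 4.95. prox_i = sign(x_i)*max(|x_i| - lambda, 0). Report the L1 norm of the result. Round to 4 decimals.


Soft-thresholding with lambda = 4.95:
prox(-9.1955) = sign(-9.1955)*max(|-9.1955| - 4.95, 0) = -4.2455
prox(-9.3476) = sign(-9.3476)*max(|-9.3476| - 4.95, 0) = -4.3976
prox(-9.6026) = sign(-9.6026)*max(|-9.6026| - 4.95, 0) = -4.6526
prox(1.6496) = sign(1.6496)*max(|1.6496| - 4.95, 0) = 0.0
prox(x) = [-4.2455, -4.3976, -4.6526, 0.0]
||prox(x)||_1 = 4.2455 + 4.3976 + 4.6526 + 0.0 = 13.2957


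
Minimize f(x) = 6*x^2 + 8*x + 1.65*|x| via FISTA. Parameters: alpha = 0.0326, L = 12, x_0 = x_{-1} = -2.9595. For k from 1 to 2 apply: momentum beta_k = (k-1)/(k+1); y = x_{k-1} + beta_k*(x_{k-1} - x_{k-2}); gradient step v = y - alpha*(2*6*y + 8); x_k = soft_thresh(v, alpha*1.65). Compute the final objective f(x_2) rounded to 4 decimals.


FISTA on f(x) = 6*x^2 + 8*x + 1.65*|x|
L = 12, alpha = 0.0326
Iteration 1: beta = 0.0, y = -2.9595 + 0.0*(-2.9595 + 2.9595) = -2.9595
  grad(y) = -27.514, v = y - alpha*grad = -2.0625
  prox(v) = soft_thresh(-2.0625, 0.0538) = -2.0088
Iteration 2: beta = 0.3333, y = -2.0088 + 0.3333*(-2.0088 + 2.9595) = -1.6918
  grad(y) = -12.3021, v = y - alpha*grad = -1.2908
  prox(v) = soft_thresh(-1.2908, 0.0538) = -1.237
f(x_2) = 6*(-1.237)^2 + 8*(-1.237) + 1.65*|-1.237| = 1.3261


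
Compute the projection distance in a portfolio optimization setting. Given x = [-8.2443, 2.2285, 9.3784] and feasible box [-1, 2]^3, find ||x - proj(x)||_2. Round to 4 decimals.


Project each component onto [-1, 2].
clip(-8.2443) = -1.0, clip(2.2285) = 2.0, clip(9.3784) = 2.0
Projection = [-1.0, 2.0, 2.0]
Squared diffs: [52.4799, 0.0522, 54.4408]
Distance = sqrt(106.9729) = 10.3428


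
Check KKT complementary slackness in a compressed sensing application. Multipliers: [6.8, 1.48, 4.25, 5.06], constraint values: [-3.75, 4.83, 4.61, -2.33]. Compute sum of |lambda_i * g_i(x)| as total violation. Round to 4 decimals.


KKT complementary slackness check:
lambda_1 * g_1 = 6.8 * -3.75 = -25.5
lambda_2 * g_2 = 1.48 * 4.83 = 7.1484
lambda_3 * g_3 = 4.25 * 4.61 = 19.5925
lambda_4 * g_4 = 5.06 * -2.33 = -11.7898
Total violation = 25.5 + 7.1484 + 19.5925 + 11.7898 = 64.0307


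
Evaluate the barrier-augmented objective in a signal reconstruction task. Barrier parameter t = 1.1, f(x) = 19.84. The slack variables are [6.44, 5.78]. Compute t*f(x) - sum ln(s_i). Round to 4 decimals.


Step 1: Compute log-barrier.
ln values: [1.8625, 1.7544]
phi = -(1.8625 + 1.7544) = -3.6169
Step 2: Compute augmented objective.
t*f(x) = 1.1*19.84 = 21.824
Total = 21.824 - 3.6169 = 18.2071


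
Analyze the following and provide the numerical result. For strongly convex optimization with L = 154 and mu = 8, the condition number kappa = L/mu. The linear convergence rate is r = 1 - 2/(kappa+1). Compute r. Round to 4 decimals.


Step 1: Compute the condition number.
kappa = L/mu = 154/8 = 19.25
Step 2: Compute the convergence rate.
r = 1 - 2/(kappa + 1) = 1 - 2*mu/(L + mu) = (L - mu)/(L + mu) = 146/162 = 0.9012


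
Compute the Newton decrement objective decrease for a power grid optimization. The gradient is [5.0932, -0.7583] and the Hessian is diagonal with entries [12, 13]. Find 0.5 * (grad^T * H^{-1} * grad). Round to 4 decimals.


Step 1: H is diagonal, so H^(-1) * g = [0.4244, -0.0583].
Step 2: g^T H^(-1) g = sum_i g_i^2 / H_ii
  = (5.0932)^2/12 + (-0.7583)^2/13
  = 2.1617 + 0.0442 = 2.206
Step 3: Objective decrease = 0.5 * g^T H^(-1) g = 1.103


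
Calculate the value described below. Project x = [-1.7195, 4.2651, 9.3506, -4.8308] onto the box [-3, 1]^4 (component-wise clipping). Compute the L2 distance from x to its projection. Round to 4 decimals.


Project each component onto [-3, 1].
clip(-1.7195) = -1.7195, clip(4.2651) = 1.0, clip(9.3506) = 1.0, clip(-4.8308) = -3.0
Projection = [-1.7195, 1.0, 1.0, -3.0]
Squared diffs: [0.0, 10.6609, 69.7325, 3.3518]
Distance = sqrt(83.7452) = 9.1512


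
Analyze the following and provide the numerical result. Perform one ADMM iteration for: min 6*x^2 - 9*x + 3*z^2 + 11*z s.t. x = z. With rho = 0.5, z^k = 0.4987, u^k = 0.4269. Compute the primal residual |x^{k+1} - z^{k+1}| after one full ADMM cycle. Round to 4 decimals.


ADMM iteration with rho = 0.5, z^k = 0.4987, u^k = 0.4269
Step 1: x-update.
Minimize 6*x^2 - 9*x + (0.5/2)*(x - 0.4987 + 0.4269)^2
FOC: (2*6 + 0.5)*x = 9 + 0.5*(0.4987 - 0.4269)
x^{k+1} = 0.7229
Step 2: z-update.
Minimize 3*z^2 + 11*z + (0.5/2)*(0.7229 - z + 0.4269)^2
FOC: (2*3 + 0.5)*z = -11 + 0.5*(0.7229 + 0.4269)
z^{k+1} = -1.6039
Step 3: u-update.
u^{k+1} = 0.4269 + 0.7229 + 1.6039 = 2.7536
Step 4: Primal residual = |0.7229 + 1.6039| = 2.3267


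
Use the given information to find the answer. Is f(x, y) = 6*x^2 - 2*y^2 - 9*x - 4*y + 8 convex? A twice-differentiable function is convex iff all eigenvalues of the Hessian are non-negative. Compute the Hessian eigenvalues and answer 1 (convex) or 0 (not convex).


The Hessian of f(x,y) = 6*x^2 - 2*y^2 - 9*x - 4*y + 8 is:
H = [[12, 0], [0, -4]]
Trace = 12 - 4 = 8
Determinant = 12*-4 - (0)^2 = -48
Discriminant = (8)^2 - 4*-48 = 256.0
Eigenvalues: lambda_1 = -4.0, lambda_2 = 12.0
The function is not convex.

0


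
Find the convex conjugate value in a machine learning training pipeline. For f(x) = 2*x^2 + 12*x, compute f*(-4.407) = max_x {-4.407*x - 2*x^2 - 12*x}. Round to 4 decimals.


f*(y) = sup_x {y*x - a*x^2 - b*x} = sup_x {(y-b)*x - a*x^2}
FOC: (y - b) - 2a*x = 0 => x* = (y - b)/(2a)
x* = (-4.407 - 12)/(2*2) = -4.1018
f*(-4.407) = (y-b)^2/(4a) = (-4.407 - 12)^2/(4*2)
= 269.1896/8 = 33.6487


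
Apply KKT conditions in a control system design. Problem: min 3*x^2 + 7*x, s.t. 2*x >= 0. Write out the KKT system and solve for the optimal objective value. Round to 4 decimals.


Step 1: Try lambda = 0 (constraint inactive).
x_unc = -7/(2*3) = -1.1667
Check: 2*-1.1667 = -2.3334 < 0 -- violated!
Step 2: Constraint must be active: 2*x = 0
x* = 0/2 = 0.0
lambda = (2*3*0.0 + 7)/2 = 3.5
Step 3: Compute optimal value.
f(x*) = 3*0.0^2 + 7*0.0 = 0.0


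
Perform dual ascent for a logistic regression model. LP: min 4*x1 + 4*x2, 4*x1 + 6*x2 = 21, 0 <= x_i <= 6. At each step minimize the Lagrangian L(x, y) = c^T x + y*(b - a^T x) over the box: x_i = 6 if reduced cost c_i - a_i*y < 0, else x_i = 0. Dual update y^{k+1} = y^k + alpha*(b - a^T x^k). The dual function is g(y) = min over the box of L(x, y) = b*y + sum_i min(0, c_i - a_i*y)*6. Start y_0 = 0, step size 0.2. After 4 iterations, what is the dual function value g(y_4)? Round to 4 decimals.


Dual ascent for LP: min 4*x1 + 4*x2, 4*x1 + 6*x2 = 21, 0 <= x_i <= 6
Step 1: y^k = 0.0, reduced costs: (4.0, 4.0)
  x^k = (0.0, 0.0), subgradient = b - a^T x = 21.0
  y^{k+1} = 0.0 + 0.2*21.0 = 4.2
Step 2: y^k = 4.2, reduced costs: (-12.8, -21.2)
  x^k = (6.0, 6.0), subgradient = b - a^T x = -39.0
  y^{k+1} = 4.2 + 0.2*-39.0 = -3.6
Step 3: y^k = -3.6, reduced costs: (18.4, 25.6)
  x^k = (0.0, 0.0), subgradient = b - a^T x = 21.0
  y^{k+1} = -3.6 + 0.2*21.0 = 0.6
Step 4: y^k = 0.6, reduced costs: (1.6, 0.4)
  x^k = (0.0, 0.0), subgradient = b - a^T x = 21.0
  y^{k+1} = 0.6 + 0.2*21.0 = 4.8
Dual objective at y_4 = 4.8: reduced costs (-15.2, -24.8), box minimizer x = (6.0, 6.0)
g(y_4) = b*y + (c1 - a1*y)*x1 + (c2 - a2*y)*x2 = 21*4.8 + (-15.2)*6.0 + (-24.8)*6.0 = 100.8 - 91.2 - 148.8 = -139.2


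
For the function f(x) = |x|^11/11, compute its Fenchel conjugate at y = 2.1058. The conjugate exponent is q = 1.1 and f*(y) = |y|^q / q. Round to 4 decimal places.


The conjugate exponent q satisfies 1/p + 1/q = 1.
p = 11, so q = 11/(11 - 1) = 1.1
|y|^q = 2.1058^1.1 = 2.2686
f*(2.1058) = 2.2686 / 1.1 = 2.0624


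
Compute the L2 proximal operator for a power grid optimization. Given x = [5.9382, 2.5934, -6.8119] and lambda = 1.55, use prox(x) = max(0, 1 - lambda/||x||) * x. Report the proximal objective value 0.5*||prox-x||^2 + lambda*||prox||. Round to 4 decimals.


Step 1: Compute ||x||.
||x|| = 9.4016
Step 2: Compute scaling factor.
scale = max(0, 1 - 1.55/9.4016) = 0.8351
Step 3: prox(x) = [4.9592, 2.1658, -5.6889]
||prox(x)|| = 7.8516
Step 4: Proximal objective.
0.5*||prox-x||^2 = 1.2013
lambda*||prox|| = 12.17
Total = 13.3712


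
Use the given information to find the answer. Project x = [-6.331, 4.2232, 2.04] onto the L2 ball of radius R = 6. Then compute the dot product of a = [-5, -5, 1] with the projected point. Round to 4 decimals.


Step 1: Compute ||x|| (intermediates to 6 decimals).
||x|| = sqrt((-6.331)^2 + 4.2232^2 + 2.04^2) = 7.878996
Step 2: Project.
Since ||x|| > R, scale = R/||x|| = 6/7.878996 = 0.761518, proj(x) = scale * x
proj(x) = [-4.82117, 3.216043, 1.553497]
Step 3: Dot product.
a^T * proj(x) = -5*(-4.82117) - 5*3.216043 + 1*1.553497 = 9.5791


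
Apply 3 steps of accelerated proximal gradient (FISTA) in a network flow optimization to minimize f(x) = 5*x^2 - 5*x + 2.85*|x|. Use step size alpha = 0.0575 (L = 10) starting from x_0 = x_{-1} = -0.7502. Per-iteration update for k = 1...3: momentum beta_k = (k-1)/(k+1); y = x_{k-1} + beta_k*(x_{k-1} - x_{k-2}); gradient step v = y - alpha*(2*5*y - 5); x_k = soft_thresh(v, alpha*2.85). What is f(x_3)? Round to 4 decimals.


FISTA on f(x) = 5*x^2 - 5*x + 2.85*|x|
L = 10, alpha = 0.0575
Iteration 1: beta = 0.0, y = -0.7502 + 0.0*(-0.7502 + 0.7502) = -0.7502
  grad(y) = -12.502, v = y - alpha*grad = -0.0313
  prox(v) = soft_thresh(-0.0313, 0.1639) = 0.0
Iteration 2: beta = 0.3333, y = 0.0 + 0.3333*(0.0 + 0.7502) = 0.2501
  grad(y) = -2.4993, v = y - alpha*grad = 0.3938
  prox(v) = soft_thresh(0.3938, 0.1639) = 0.2299
Iteration 3: beta = 0.5, y = 0.2299 + 0.5*(0.2299 - 0.0) = 0.3449
  grad(y) = -1.5515, v = y - alpha*grad = 0.4341
  prox(v) = soft_thresh(0.4341, 0.1639) = 0.2702
f(x_3) = 5*0.2702^2 - 5*0.2702 + 2.85*|0.2702| = -0.2159


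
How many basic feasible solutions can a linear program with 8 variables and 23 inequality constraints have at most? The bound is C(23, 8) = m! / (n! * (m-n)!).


Each vertex corresponds to some choice of n active constraints out of m, so the number of vertices is at most C(m, n) = m! / (n!(m-n)!).
m = 23, n = 8
Numerator: 23 * 22 * 21 * 20 * 19 * 18 * 17 * 16
Denominator: 8! = 40320
C(23, 8) = 490314


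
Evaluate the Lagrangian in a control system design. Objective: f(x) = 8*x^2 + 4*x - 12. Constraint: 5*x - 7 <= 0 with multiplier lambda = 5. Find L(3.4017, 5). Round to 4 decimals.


Step 1: Evaluate f(x).
f(3.4017) = 8*3.4017^2 + 4*3.4017 - 12 = 94.1793
Step 2: Evaluate g(x).
g(3.4017) = 5*3.4017 - 7 = 10.0085
Step 3: Compute Lagrangian.
L = 94.1793 + 5*10.0085 = 144.2218


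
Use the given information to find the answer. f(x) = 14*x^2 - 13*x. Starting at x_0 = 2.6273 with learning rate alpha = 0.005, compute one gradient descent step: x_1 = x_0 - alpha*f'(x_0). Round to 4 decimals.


We compute the gradient at x_0 and apply the update.
f'(x) = 28*x - 13
f'(2.6273) = 28*2.6273 - 13 = 60.5644
x_1 = 2.6273 - 0.005*60.5644 = 2.3245


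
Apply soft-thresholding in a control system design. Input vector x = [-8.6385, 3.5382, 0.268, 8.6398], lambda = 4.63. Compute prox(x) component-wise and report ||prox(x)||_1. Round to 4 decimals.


Soft-thresholding with lambda = 4.63:
prox(-8.6385) = sign(-8.6385)*max(|-8.6385| - 4.63, 0) = -4.0085
prox(3.5382) = sign(3.5382)*max(|3.5382| - 4.63, 0) = 0.0
prox(0.268) = sign(0.268)*max(|0.268| - 4.63, 0) = 0.0
prox(8.6398) = sign(8.6398)*max(|8.6398| - 4.63, 0) = 4.0098
prox(x) = [-4.0085, 0.0, 0.0, 4.0098]
||prox(x)||_1 = 4.0085 + 0.0 + 0.0 + 4.0098 = 8.0183


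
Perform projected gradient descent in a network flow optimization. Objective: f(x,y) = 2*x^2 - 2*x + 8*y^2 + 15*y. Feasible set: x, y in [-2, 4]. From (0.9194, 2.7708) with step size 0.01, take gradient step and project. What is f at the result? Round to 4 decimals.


Step 1: Compute gradient at (0.9194, 2.7708).
grad_x = 2*2*0.9194 - 2 = 1.6776
grad_y = 2*8*2.7708 + 15 = 59.3328
Step 2: Gradient step.
x_raw = 0.9194 - 0.01*1.6776 = 0.9026
y_raw = 2.7708 - 0.01*59.3328 = 2.1775
Step 3: Project onto [-2, 4].
x_proj = clip(0.9026) = 0.9026
y_proj = clip(2.1775) = 2.1775
Step 4: Evaluate f.
f(0.9026, 2.1775) = 70.4174


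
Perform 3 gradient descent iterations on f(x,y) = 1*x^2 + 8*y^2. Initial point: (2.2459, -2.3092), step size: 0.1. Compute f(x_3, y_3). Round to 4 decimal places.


Gradient descent on f(x,y) = 1*x^2 + 8*y^2.
Starting point: (2.2459, -2.3092), alpha = 0.1
Step 1: grad_x = 2*1*2.2459 = 4.4918, grad_y = 2*8*-2.3092 = -36.9472
  x_1 = 2.2459 - 0.1*4.4918 = 1.7967
  y_1 = -2.3092 - 0.1*-36.9472 = 1.3855
Step 2: grad_x = 2*1*1.7967 = 3.5934, grad_y = 2*8*1.3855 = 22.1683
  x_2 = 1.7967 - 0.1*3.5934 = 1.4374
  y_2 = 1.3855 - 0.1*22.1683 = -0.8313
Step 3: grad_x = 2*1*1.4374 = 2.8748, grad_y = 2*8*-0.8313 = -13.301
  x_3 = 1.4374 - 0.1*2.8748 = 1.1499
  y_3 = -0.8313 - 0.1*-13.301 = 0.4988
f(1.1499, 0.4988) = 1*1.1499^2 + 8*0.4988^2 = 3.3126


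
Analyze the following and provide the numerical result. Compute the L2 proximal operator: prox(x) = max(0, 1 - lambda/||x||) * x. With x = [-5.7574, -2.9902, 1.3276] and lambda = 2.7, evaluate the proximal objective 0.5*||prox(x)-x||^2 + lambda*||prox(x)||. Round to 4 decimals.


Step 1: Compute ||x||.
||x|| = 6.622
Step 2: Compute scaling factor.
scale = max(0, 1 - 2.7/6.622) = 0.5923
Step 3: prox(x) = [-3.4099, -1.771, 0.7863]
||prox(x)|| = 3.922
Step 4: Proximal objective.
0.5*||prox-x||^2 = 3.645
lambda*||prox|| = 10.5894
Total = 14.2345


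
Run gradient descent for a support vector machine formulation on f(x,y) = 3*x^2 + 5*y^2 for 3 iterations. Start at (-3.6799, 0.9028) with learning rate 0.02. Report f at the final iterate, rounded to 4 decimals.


Gradient descent on f(x,y) = 3*x^2 + 5*y^2.
Starting point: (-3.6799, 0.9028), alpha = 0.02
Step 1: grad_x = 2*3*-3.6799 = -22.0794, grad_y = 2*5*0.9028 = 9.028
  x_1 = -3.6799 - 0.02*-22.0794 = -3.2383
  y_1 = 0.9028 - 0.02*9.028 = 0.7222
Step 2: grad_x = 2*3*-3.2383 = -19.4299, grad_y = 2*5*0.7222 = 7.2224
  x_2 = -3.2383 - 0.02*-19.4299 = -2.8497
  y_2 = 0.7222 - 0.02*7.2224 = 0.5778
Step 3: grad_x = 2*3*-2.8497 = -17.0983, grad_y = 2*5*0.5778 = 5.7779
  x_3 = -2.8497 - 0.02*-17.0983 = -2.5077
  y_3 = 0.5778 - 0.02*5.7779 = 0.4622
f(-2.5077, 0.4622) = 3*(-2.5077)^2 + 5*0.4622^2 = 19.9347


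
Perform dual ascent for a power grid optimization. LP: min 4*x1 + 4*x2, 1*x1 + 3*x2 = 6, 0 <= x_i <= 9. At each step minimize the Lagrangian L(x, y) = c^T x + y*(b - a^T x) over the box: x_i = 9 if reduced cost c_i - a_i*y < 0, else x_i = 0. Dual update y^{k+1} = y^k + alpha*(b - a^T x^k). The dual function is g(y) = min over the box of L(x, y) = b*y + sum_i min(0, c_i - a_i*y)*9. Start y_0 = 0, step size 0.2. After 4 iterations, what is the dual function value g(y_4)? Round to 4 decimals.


Dual ascent for LP: min 4*x1 + 4*x2, 1*x1 + 3*x2 = 6, 0 <= x_i <= 9
Step 1: y^k = 0.0, reduced costs: (4.0, 4.0)
  x^k = (0.0, 0.0), subgradient = b - a^T x = 6.0
  y^{k+1} = 0.0 + 0.2*6.0 = 1.2
Step 2: y^k = 1.2, reduced costs: (2.8, 0.4)
  x^k = (0.0, 0.0), subgradient = b - a^T x = 6.0
  y^{k+1} = 1.2 + 0.2*6.0 = 2.4
Step 3: y^k = 2.4, reduced costs: (1.6, -3.2)
  x^k = (0.0, 9.0), subgradient = b - a^T x = -21.0
  y^{k+1} = 2.4 + 0.2*-21.0 = -1.8
Step 4: y^k = -1.8, reduced costs: (5.8, 9.4)
  x^k = (0.0, 0.0), subgradient = b - a^T x = 6.0
  y^{k+1} = -1.8 + 0.2*6.0 = -0.6
Dual objective at y_4 = -0.6: reduced costs (4.6, 5.8), box minimizer x = (0.0, 0.0)
g(y_4) = b*y + (c1 - a1*y)*x1 + (c2 - a2*y)*x2 = 6*(-0.6) + 4.6*0.0 + 5.8*0.0 = -3.6 + 0.0 + 0.0 = -3.6


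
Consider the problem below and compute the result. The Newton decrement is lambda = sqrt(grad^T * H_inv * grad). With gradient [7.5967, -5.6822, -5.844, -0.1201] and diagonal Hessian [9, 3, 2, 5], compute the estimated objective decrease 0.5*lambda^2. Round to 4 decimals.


Step 1: H is diagonal, so H^(-1) * g = [0.8441, -1.8941, -2.922, -0.024].
Step 2: g^T H^(-1) g = sum_i g_i^2 / H_ii
  = (7.5967)^2/9 + (-5.6822)^2/3 + (-5.844)^2/2 + (-0.1201)^2/5
  = 6.4122 + 10.7625 + 17.0762 + 0.0029 = 34.2537
Step 3: Objective decrease = 0.5 * g^T H^(-1) g = 17.1269


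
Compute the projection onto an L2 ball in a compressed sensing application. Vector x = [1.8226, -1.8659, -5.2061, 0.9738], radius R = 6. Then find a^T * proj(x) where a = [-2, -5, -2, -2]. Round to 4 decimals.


Step 1: Compute ||x|| (intermediates to 6 decimals).
||x|| = sqrt(1.8226^2 + (-1.8659)^2 + (-5.2061)^2 + 0.9738^2) = 5.903831
Step 2: Project.
Since ||x|| <= R, proj = x (no scaling needed).
proj(x) = [1.8226, -1.8659, -5.2061, 0.9738]
Step 3: Dot product.
a^T * proj(x) = -2*1.8226 - 5*(-1.8659) - 2*(-5.2061) - 2*0.9738 = 14.1489


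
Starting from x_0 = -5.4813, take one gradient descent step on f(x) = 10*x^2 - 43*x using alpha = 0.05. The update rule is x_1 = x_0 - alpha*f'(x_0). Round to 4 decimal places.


We compute the gradient at x_0 and apply the update.
f'(x) = 20*x - 43
f'(-5.4813) = 20*-5.4813 - 43 = -152.626
x_1 = -5.4813 - 0.05*-152.626 = 2.15


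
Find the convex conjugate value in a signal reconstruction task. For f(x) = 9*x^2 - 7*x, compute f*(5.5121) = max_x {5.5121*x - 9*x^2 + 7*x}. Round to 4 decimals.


f*(y) = sup_x {y*x - a*x^2 - b*x} = sup_x {(y-b)*x - a*x^2}
FOC: (y - b) - 2a*x = 0 => x* = (y - b)/(2a)
x* = (5.5121 + 7)/(2*9) = 0.6951
f*(5.5121) = (y-b)^2/(4a) = (5.5121 + 7)^2/(4*9)
= 156.5526/36 = 4.3487


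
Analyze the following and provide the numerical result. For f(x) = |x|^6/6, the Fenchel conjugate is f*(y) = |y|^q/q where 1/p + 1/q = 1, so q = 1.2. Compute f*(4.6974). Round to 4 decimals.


The conjugate exponent q satisfies 1/p + 1/q = 1.
p = 6, so q = 6/(6 - 1) = 1.2
|y|^q = 4.6974^1.2 = 6.4007
f*(4.6974) = 6.4007 / 1.2 = 5.3339


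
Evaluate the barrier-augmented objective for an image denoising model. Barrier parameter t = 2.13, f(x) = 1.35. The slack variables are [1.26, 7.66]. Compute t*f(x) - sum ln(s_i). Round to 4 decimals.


Step 1: Compute log-barrier.
ln values: [0.2311, 2.036]
phi = -(0.2311 + 2.036) = -2.2671
Step 2: Compute augmented objective.
t*f(x) = 2.13*1.35 = 2.8755
Total = 2.8755 - 2.2671 = 0.6084


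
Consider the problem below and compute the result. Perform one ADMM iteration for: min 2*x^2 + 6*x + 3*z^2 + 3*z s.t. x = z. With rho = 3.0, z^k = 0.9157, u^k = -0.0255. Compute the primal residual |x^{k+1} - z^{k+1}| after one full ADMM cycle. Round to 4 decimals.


ADMM iteration with rho = 3.0, z^k = 0.9157, u^k = -0.0255
Step 1: x-update.
Minimize 2*x^2 + 6*x + (3.0/2)*(x - 0.9157 - 0.0255)^2
FOC: (2*2 + 3.0)*x = -6 + 3.0*(0.9157 + 0.0255)
x^{k+1} = -0.4538
Step 2: z-update.
Minimize 3*z^2 + 3*z + (3.0/2)*(-0.4538 - z - 0.0255)^2
FOC: (2*3 + 3.0)*z = -3 + 3.0*(-0.4538 - 0.0255)
z^{k+1} = -0.4931
Step 3: u-update.
u^{k+1} = -0.0255 - 0.4538 + 0.4931 = 0.0138
Step 4: Primal residual = |-0.4538 + 0.4931| = 0.0393


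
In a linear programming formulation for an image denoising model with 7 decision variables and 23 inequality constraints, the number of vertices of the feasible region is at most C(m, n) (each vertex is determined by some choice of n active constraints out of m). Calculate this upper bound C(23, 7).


Each vertex corresponds to some choice of n active constraints out of m, so the number of vertices is at most C(m, n) = m! / (n!(m-n)!).
m = 23, n = 7
Numerator: 23 * 22 * 21 * 20 * 19 * 18 * 17
Denominator: 7! = 5040
C(23, 7) = 245157


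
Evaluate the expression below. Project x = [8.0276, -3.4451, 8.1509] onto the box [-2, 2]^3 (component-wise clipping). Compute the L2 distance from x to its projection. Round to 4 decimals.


Project each component onto [-2, 2].
clip(8.0276) = 2.0, clip(-3.4451) = -2.0, clip(8.1509) = 2.0
Projection = [2.0, -2.0, 2.0]
Squared diffs: [36.332, 2.0883, 37.8336]
Distance = sqrt(76.2539) = 8.7323


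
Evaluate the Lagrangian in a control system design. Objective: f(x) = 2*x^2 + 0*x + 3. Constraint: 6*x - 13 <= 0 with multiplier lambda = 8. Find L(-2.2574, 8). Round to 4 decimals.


Step 1: Evaluate f(x).
f(-2.2574) = 2*(-2.2574)^2 + 0*(-2.2574) + 3 = 13.1917
Step 2: Evaluate g(x).
g(-2.2574) = 6*-2.2574 - 13 = -26.5444
Step 3: Compute Lagrangian.
L = 13.1917 + 8*-26.5444 = -199.1635


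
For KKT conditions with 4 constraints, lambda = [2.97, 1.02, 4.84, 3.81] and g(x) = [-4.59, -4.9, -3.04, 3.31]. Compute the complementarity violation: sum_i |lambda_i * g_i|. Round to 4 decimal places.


KKT complementary slackness check:
lambda_1 * g_1 = 2.97 * -4.59 = -13.6323
lambda_2 * g_2 = 1.02 * -4.9 = -4.998
lambda_3 * g_3 = 4.84 * -3.04 = -14.7136
lambda_4 * g_4 = 3.81 * 3.31 = 12.6111
Total violation = 13.6323 + 4.998 + 14.7136 + 12.6111 = 45.955


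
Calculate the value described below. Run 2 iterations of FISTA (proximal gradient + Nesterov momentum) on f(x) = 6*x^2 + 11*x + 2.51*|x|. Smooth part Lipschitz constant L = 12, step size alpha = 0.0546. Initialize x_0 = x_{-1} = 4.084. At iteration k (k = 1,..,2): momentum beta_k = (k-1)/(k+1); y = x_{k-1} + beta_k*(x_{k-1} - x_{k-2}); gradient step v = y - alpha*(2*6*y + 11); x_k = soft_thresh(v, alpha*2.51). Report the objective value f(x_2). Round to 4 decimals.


FISTA on f(x) = 6*x^2 + 11*x + 2.51*|x|
L = 12, alpha = 0.0546
Iteration 1: beta = 0.0, y = 4.084 + 0.0*(4.084 - 4.084) = 4.084
  grad(y) = 60.008, v = y - alpha*grad = 0.8076
  prox(v) = soft_thresh(0.8076, 0.137) = 0.6705
Iteration 2: beta = 0.3333, y = 0.6705 + 0.3333*(0.6705 - 4.084) = -0.4673
  grad(y) = 5.3923, v = y - alpha*grad = -0.7617
  prox(v) = soft_thresh(-0.7617, 0.137) = -0.6247
f(x_2) = 6*(-0.6247)^2 + 11*(-0.6247) + 2.51*|-0.6247| = -2.9622


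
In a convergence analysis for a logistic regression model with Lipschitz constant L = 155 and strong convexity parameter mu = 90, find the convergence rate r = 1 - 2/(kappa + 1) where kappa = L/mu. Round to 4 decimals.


Step 1: Compute the condition number.
kappa = L/mu = 155/90 = 1.7222
Step 2: Compute the convergence rate.
r = 1 - 2/(kappa + 1) = 1 - 2*mu/(L + mu) = (L - mu)/(L + mu) = 65/245 = 0.2653


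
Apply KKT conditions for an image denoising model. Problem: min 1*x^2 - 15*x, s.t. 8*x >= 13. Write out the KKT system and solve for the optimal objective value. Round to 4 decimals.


Step 1: Try lambda = 0 (constraint inactive).
Stationarity: 2*1*x - 15 = 0
x* = 15/(2*1) = 7.5
Check constraint: 8*7.5 = 60.0 >= 13 -- satisfied.
Step 2: Compute optimal value.
f(x*) = 1*7.5^2 - 15*7.5 = -56.25


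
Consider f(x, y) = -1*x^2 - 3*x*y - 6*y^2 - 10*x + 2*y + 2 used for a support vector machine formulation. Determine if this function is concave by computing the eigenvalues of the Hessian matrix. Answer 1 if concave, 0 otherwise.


The Hessian of f(x,y) = -1*x^2 - 3*x*y - 6*y^2 - 10*x + 2*y + 2 is:
H = [[-2, -3], [-3, -12]]
Trace = -2 - 12 = -14
Determinant = -2*-12 - (-3)^2 = 15
Discriminant = (-14)^2 - 4*15 = 136.0
Eigenvalues: lambda_1 = -12.831, lambda_2 = -1.169
The function is concave.

1


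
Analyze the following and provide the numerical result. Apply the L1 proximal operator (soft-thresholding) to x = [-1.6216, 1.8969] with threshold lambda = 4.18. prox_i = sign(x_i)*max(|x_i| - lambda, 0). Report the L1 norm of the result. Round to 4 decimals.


Soft-thresholding with lambda = 4.18:
prox(-1.6216) = sign(-1.6216)*max(|-1.6216| - 4.18, 0) = 0.0
prox(1.8969) = sign(1.8969)*max(|1.8969| - 4.18, 0) = 0.0
prox(x) = [0.0, 0.0]
||prox(x)||_1 = 0.0 + 0.0 = 0.0


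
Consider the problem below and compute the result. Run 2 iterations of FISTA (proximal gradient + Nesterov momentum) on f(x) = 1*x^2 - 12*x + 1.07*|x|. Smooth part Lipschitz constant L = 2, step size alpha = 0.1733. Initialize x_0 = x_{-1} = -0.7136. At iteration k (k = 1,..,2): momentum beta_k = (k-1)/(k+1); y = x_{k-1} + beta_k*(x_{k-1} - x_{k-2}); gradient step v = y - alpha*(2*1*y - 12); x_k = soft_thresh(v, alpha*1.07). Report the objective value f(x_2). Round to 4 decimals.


FISTA on f(x) = 1*x^2 - 12*x + 1.07*|x|
L = 2, alpha = 0.1733
Iteration 1: beta = 0.0, y = -0.7136 + 0.0*(-0.7136 + 0.7136) = -0.7136
  grad(y) = -13.4272, v = y - alpha*grad = 1.6133
  prox(v) = soft_thresh(1.6133, 0.1854) = 1.4279
Iteration 2: beta = 0.3333, y = 1.4279 + 0.3333*(1.4279 + 0.7136) = 2.1417
  grad(y) = -7.7165, v = y - alpha*grad = 3.479
  prox(v) = soft_thresh(3.479, 0.1854) = 3.2936
f(x_2) = 1*3.2936^2 - 12*3.2936 + 1.07*|3.2936| = -25.1512


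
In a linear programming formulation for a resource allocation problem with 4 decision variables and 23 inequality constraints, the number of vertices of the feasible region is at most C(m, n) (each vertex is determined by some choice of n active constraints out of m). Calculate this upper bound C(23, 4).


Each vertex corresponds to some choice of n active constraints out of m, so the number of vertices is at most C(m, n) = m! / (n!(m-n)!).
m = 23, n = 4
Numerator: 23 * 22 * 21 * 20
Denominator: 4! = 24
C(23, 4) = 8855


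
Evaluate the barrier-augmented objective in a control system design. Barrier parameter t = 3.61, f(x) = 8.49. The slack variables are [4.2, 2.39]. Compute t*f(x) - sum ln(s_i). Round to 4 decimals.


Step 1: Compute log-barrier.
ln values: [1.4351, 0.8713]
phi = -(1.4351 + 0.8713) = -2.3064
Step 2: Compute augmented objective.
t*f(x) = 3.61*8.49 = 30.6489
Total = 30.6489 - 2.3064 = 28.3425


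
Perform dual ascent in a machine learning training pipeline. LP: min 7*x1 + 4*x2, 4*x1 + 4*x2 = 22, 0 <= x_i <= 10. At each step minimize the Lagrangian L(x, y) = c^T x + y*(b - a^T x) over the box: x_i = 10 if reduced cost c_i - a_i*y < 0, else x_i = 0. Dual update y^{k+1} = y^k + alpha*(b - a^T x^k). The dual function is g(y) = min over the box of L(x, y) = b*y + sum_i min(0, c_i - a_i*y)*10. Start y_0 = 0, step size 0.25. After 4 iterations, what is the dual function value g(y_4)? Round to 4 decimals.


Dual ascent for LP: min 7*x1 + 4*x2, 4*x1 + 4*x2 = 22, 0 <= x_i <= 10
Step 1: y^k = 0.0, reduced costs: (7.0, 4.0)
  x^k = (0.0, 0.0), subgradient = b - a^T x = 22.0
  y^{k+1} = 0.0 + 0.25*22.0 = 5.5
Step 2: y^k = 5.5, reduced costs: (-15.0, -18.0)
  x^k = (10.0, 10.0), subgradient = b - a^T x = -58.0
  y^{k+1} = 5.5 + 0.25*-58.0 = -9.0
Step 3: y^k = -9.0, reduced costs: (43.0, 40.0)
  x^k = (0.0, 0.0), subgradient = b - a^T x = 22.0
  y^{k+1} = -9.0 + 0.25*22.0 = -3.5
Step 4: y^k = -3.5, reduced costs: (21.0, 18.0)
  x^k = (0.0, 0.0), subgradient = b - a^T x = 22.0
  y^{k+1} = -3.5 + 0.25*22.0 = 2.0
Dual objective at y_4 = 2.0: reduced costs (-1.0, -4.0), box minimizer x = (10.0, 10.0)
g(y_4) = b*y + (c1 - a1*y)*x1 + (c2 - a2*y)*x2 = 22*2.0 + (-1.0)*10.0 + (-4.0)*10.0 = 44.0 - 10.0 - 40.0 = -6.0


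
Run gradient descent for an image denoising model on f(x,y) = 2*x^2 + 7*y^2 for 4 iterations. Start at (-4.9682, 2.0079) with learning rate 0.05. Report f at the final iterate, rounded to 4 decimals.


Gradient descent on f(x,y) = 2*x^2 + 7*y^2.
Starting point: (-4.9682, 2.0079), alpha = 0.05
Step 1: grad_x = 2*2*-4.9682 = -19.8728, grad_y = 2*7*2.0079 = 28.1106
  x_1 = -4.9682 - 0.05*-19.8728 = -3.9746
  y_1 = 2.0079 - 0.05*28.1106 = 0.6024
Step 2: grad_x = 2*2*-3.9746 = -15.8982, grad_y = 2*7*0.6024 = 8.4332
  x_2 = -3.9746 - 0.05*-15.8982 = -3.1796
  y_2 = 0.6024 - 0.05*8.4332 = 0.1807
Step 3: grad_x = 2*2*-3.1796 = -12.7186, grad_y = 2*7*0.1807 = 2.53
  x_3 = -3.1796 - 0.05*-12.7186 = -2.5437
  y_3 = 0.1807 - 0.05*2.53 = 0.0542
Step 4: grad_x = 2*2*-2.5437 = -10.1749, grad_y = 2*7*0.0542 = 0.759
  x_4 = -2.5437 - 0.05*-10.1749 = -2.035
  y_4 = 0.0542 - 0.05*0.759 = 0.0163
f(-2.035, 0.0163) = 2*(-2.035)^2 + 7*0.0163^2 = 8.2841


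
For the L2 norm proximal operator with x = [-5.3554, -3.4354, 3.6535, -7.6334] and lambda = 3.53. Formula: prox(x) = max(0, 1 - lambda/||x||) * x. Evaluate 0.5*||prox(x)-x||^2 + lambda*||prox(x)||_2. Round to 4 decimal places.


Step 1: Compute ||x||.
||x|| = 10.5877
Step 2: Compute scaling factor.
scale = max(0, 1 - 3.53/10.5877) = 0.6666
Step 3: prox(x) = [-3.5699, -2.29, 2.4354, -5.0884]
||prox(x)|| = 7.0577
Step 4: Proximal objective.
0.5*||prox-x||^2 = 6.2305
lambda*||prox|| = 24.9137
Total = 31.1441


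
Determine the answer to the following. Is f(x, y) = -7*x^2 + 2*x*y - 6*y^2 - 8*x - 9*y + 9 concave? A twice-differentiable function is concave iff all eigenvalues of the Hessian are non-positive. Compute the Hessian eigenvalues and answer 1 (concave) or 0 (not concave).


The Hessian of f(x,y) = -7*x^2 + 2*x*y - 6*y^2 - 8*x - 9*y + 9 is:
H = [[-14, 2], [2, -12]]
Trace = -14 - 12 = -26
Determinant = -14*-12 - (2)^2 = 164
Discriminant = (-26)^2 - 4*164 = 20.0
Eigenvalues: lambda_1 = -15.2361, lambda_2 = -10.7639
The function is concave.

1


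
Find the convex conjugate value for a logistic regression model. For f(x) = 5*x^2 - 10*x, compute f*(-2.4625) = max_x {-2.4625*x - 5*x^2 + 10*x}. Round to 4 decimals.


f*(y) = sup_x {y*x - a*x^2 - b*x} = sup_x {(y-b)*x - a*x^2}
FOC: (y - b) - 2a*x = 0 => x* = (y - b)/(2a)
x* = (-2.4625 + 10)/(2*5) = 0.7538
f*(-2.4625) = (y-b)^2/(4a) = (-2.4625 + 10)^2/(4*5)
= 56.8139/20 = 2.8407


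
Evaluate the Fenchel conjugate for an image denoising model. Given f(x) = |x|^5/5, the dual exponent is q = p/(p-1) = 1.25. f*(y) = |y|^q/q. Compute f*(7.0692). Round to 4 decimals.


The conjugate exponent q satisfies 1/p + 1/q = 1.
p = 5, so q = 5/(5 - 1) = 1.25
|y|^q = 7.0692^1.25 = 11.5269
f*(7.0692) = 11.5269 / 1.25 = 9.2215


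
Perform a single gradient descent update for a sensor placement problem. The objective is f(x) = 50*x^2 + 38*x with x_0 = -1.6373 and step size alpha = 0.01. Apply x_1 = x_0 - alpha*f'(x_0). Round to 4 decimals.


We compute the gradient at x_0 and apply the update.
f'(x) = 100*x + 38
f'(-1.6373) = 100*-1.6373 + 38 = -125.73
x_1 = -1.6373 - 0.01*-125.73 = -0.38


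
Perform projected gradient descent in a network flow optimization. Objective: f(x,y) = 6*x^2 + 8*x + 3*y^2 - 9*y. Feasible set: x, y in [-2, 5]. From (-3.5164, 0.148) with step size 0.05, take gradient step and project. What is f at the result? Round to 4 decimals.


Step 1: Compute gradient at (-3.5164, 0.148).
grad_x = 2*6*-3.5164 + 8 = -34.1968
grad_y = 2*3*0.148 - 9 = -8.112
Step 2: Gradient step.
x_raw = -3.5164 - 0.05*-34.1968 = -1.8066
y_raw = 0.148 - 0.05*-8.112 = 0.5536
Step 3: Project onto [-2, 5].
x_proj = clip(-1.8066) = -1.8066
y_proj = clip(0.5536) = 0.5536
Step 4: Evaluate f.
f(-1.8066, 0.5536) = 1.0665


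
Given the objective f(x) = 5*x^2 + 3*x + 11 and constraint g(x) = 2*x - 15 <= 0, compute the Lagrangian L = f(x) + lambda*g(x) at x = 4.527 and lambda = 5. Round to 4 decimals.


Step 1: Evaluate f(x).
f(4.527) = 5*4.527^2 + 3*4.527 + 11 = 127.0496
Step 2: Evaluate g(x).
g(4.527) = 2*4.527 - 15 = -5.946
Step 3: Compute Lagrangian.
L = 127.0496 + 5*-5.946 = 97.3196
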